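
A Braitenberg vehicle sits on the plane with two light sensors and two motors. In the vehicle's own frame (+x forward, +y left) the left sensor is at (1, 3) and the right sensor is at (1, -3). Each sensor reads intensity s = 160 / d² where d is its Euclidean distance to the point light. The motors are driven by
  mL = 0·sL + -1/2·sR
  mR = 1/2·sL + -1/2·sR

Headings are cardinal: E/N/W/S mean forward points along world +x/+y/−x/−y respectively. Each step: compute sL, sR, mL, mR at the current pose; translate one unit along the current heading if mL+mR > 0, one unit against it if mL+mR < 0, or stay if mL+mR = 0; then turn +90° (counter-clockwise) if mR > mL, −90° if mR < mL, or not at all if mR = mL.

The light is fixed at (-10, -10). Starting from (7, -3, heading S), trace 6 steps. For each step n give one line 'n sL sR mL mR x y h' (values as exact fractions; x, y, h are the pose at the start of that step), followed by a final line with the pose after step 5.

n=0: pose=(7,-3,S); sL=40/109, sR=20/29; mL=-10/29, mR=-510/3161; mL+mR=-1600/3161 → advance -1; mR−mL=20/109 → turn +1·90°
n=1: pose=(7,-2,E); sL=32/89, sR=160/349; mL=-80/349, mR=-1536/31061; mL+mR=-8656/31061 → advance -1; mR−mL=16/89 → turn +1·90°
n=2: pose=(6,-2,N); sL=16/25, sR=80/221; mL=-40/221, mR=768/5525; mL+mR=-232/5525 → advance -1; mR−mL=8/25 → turn +1·90°
n=3: pose=(6,-3,W); sL=160/241, sR=32/65; mL=-16/65, mR=1344/15665; mL+mR=-2512/15665 → advance -1; mR−mL=80/241 → turn +1·90°
n=4: pose=(7,-3,S); sL=40/109, sR=20/29; mL=-10/29, mR=-510/3161; mL+mR=-1600/3161 → advance -1; mR−mL=20/109 → turn +1·90°
n=5: pose=(7,-2,E); sL=32/89, sR=160/349; mL=-80/349, mR=-1536/31061; mL+mR=-8656/31061 → advance -1; mR−mL=16/89 → turn +1·90°

0 40/109 20/29 -10/29 -510/3161 7 -3 S
1 32/89 160/349 -80/349 -1536/31061 7 -2 E
2 16/25 80/221 -40/221 768/5525 6 -2 N
3 160/241 32/65 -16/65 1344/15665 6 -3 W
4 40/109 20/29 -10/29 -510/3161 7 -3 S
5 32/89 160/349 -80/349 -1536/31061 7 -2 E
final 6 -2 N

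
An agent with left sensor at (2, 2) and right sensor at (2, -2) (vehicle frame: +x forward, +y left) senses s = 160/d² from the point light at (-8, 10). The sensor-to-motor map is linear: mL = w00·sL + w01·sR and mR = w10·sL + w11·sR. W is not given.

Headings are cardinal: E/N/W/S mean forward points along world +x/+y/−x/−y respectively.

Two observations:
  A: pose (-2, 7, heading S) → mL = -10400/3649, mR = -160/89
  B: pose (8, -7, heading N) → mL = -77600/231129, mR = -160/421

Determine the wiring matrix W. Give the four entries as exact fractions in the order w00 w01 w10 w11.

obs A: pose=(-2,7,S) → sL=160/89, sR=160/41, mL=-10400/3649, mR=-160/89
obs B: pose=(8,-7,N) → sL=160/421, sR=160/549, mL=-77600/231129, mR=-160/421
sensor matrix S = [[160/89, 160/41], [160/421, 160/549]]; det S = -808960000/843389721
solve [mL_A; mL_B] = S·[w00; w01] and [mR_A; mR_B] = S·[w10; w11]:
  w00 = -1/2, w01 = -1/2, w10 = -1, w11 = 0

-1/2 -1/2 -1 0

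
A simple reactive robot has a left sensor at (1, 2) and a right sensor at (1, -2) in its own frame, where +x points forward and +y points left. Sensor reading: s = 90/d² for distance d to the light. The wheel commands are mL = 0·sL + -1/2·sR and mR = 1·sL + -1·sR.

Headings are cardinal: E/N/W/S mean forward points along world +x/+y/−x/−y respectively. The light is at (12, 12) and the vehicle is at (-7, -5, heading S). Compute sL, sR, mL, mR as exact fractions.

90/613 2/17 -1/17 304/10421

left sensor world pos  = (-5, -6); dL² = 613
right sensor world pos = (-9, -6); dR² = 765
sL = 90/613 = 90/613
sR = 90/765 = 2/17
mL = 0·sL + -1/2·sR = -1/17
mR = 1·sL + -1·sR = 304/10421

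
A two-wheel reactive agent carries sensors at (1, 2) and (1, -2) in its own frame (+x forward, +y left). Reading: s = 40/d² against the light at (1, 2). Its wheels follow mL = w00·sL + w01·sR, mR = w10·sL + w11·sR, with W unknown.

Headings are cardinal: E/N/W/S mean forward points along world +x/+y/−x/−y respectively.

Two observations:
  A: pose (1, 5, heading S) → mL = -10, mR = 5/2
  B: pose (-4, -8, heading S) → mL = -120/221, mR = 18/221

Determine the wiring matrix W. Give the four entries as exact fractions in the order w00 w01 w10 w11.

obs A: pose=(1,5,S) → sL=5, sR=5, mL=-10, mR=5/2
obs B: pose=(-4,-8,S) → sL=4/13, sR=4/17, mL=-120/221, mR=18/221
sensor matrix S = [[5, 5], [4/13, 4/17]]; det S = -80/221
solve [mL_A; mL_B] = S·[w00; w01] and [mR_A; mR_B] = S·[w10; w11]:
  w00 = -1, w01 = -1, w10 = -1/2, w11 = 1

-1 -1 -1/2 1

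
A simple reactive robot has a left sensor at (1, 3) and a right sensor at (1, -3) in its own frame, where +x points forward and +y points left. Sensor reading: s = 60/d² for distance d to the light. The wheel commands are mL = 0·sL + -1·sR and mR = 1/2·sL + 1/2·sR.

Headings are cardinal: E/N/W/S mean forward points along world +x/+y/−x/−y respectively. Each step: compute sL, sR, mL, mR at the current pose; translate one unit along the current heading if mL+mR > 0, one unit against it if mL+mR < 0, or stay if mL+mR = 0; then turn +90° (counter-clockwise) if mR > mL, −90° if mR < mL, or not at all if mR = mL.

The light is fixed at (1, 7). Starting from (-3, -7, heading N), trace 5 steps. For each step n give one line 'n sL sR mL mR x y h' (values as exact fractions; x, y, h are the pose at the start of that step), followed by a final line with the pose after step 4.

n=0: pose=(-3,-7,N); sL=30/109, sR=6/17; mL=-6/17, mR=582/1853; mL+mR=-72/1853 → advance -1; mR−mL=1236/1853 → turn +1·90°
n=1: pose=(-3,-8,W); sL=60/349, sR=60/169; mL=-60/169, mR=15540/58981; mL+mR=-5400/58981 → advance -1; mR−mL=36480/58981 → turn +1·90°
n=2: pose=(-2,-8,S); sL=15/64, sR=15/73; mL=-15/73, mR=2055/9344; mL+mR=135/9344 → advance +1; mR−mL=3975/9344 → turn +1·90°
n=3: pose=(-2,-9,E); sL=60/173, sR=12/73; mL=-12/73, mR=3228/12629; mL+mR=1152/12629 → advance +1; mR−mL=5304/12629 → turn +1·90°
n=4: pose=(-1,-9,N); sL=6/25, sR=30/113; mL=-30/113, mR=714/2825; mL+mR=-36/2825 → advance -1; mR−mL=1464/2825 → turn +1·90°

0 30/109 6/17 -6/17 582/1853 -3 -7 N
1 60/349 60/169 -60/169 15540/58981 -3 -8 W
2 15/64 15/73 -15/73 2055/9344 -2 -8 S
3 60/173 12/73 -12/73 3228/12629 -2 -9 E
4 6/25 30/113 -30/113 714/2825 -1 -9 N
final -1 -10 W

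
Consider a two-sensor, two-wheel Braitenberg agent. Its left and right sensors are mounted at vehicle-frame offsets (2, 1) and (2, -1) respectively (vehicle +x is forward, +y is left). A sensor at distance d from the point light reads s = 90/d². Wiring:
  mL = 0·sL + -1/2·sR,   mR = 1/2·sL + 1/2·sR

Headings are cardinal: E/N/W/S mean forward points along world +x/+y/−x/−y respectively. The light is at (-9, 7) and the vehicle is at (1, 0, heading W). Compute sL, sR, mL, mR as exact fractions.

45/64 9/10 -9/20 513/640

left sensor world pos  = (-1, -1); dL² = 128
right sensor world pos = (-1, 1); dR² = 100
sL = 90/128 = 45/64
sR = 90/100 = 9/10
mL = 0·sL + -1/2·sR = -9/20
mR = 1/2·sL + 1/2·sR = 513/640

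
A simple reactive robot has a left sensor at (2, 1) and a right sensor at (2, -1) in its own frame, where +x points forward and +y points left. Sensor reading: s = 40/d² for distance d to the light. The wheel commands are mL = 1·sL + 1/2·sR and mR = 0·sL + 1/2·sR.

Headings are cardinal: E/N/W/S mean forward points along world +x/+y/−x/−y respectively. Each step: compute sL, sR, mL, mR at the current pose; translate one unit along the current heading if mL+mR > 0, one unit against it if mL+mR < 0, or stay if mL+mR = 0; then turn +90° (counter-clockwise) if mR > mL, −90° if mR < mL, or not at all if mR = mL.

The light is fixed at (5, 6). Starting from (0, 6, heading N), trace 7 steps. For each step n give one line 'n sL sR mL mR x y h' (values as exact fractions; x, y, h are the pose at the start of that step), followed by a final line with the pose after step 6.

n=0: pose=(0,6,N); sL=1, sR=2; mL=2, mR=1; mL+mR=3 → advance +1; mR−mL=-1 → turn -1·90°
n=1: pose=(0,7,E); sL=40/13, sR=40/9; mL=620/117, mR=20/9; mL+mR=880/117 → advance +1; mR−mL=-40/13 → turn -1·90°
n=2: pose=(1,7,S); sL=4, sR=20/13; mL=62/13, mR=10/13; mL+mR=72/13 → advance +1; mR−mL=-4 → turn -1·90°
n=3: pose=(1,6,W); sL=40/37, sR=40/37; mL=60/37, mR=20/37; mL+mR=80/37 → advance +1; mR−mL=-40/37 → turn -1·90°
n=4: pose=(0,6,N); sL=1, sR=2; mL=2, mR=1; mL+mR=3 → advance +1; mR−mL=-1 → turn -1·90°
n=5: pose=(0,7,E); sL=40/13, sR=40/9; mL=620/117, mR=20/9; mL+mR=880/117 → advance +1; mR−mL=-40/13 → turn -1·90°
n=6: pose=(1,7,S); sL=4, sR=20/13; mL=62/13, mR=10/13; mL+mR=72/13 → advance +1; mR−mL=-4 → turn -1·90°

0 1 2 2 1 0 6 N
1 40/13 40/9 620/117 20/9 0 7 E
2 4 20/13 62/13 10/13 1 7 S
3 40/37 40/37 60/37 20/37 1 6 W
4 1 2 2 1 0 6 N
5 40/13 40/9 620/117 20/9 0 7 E
6 4 20/13 62/13 10/13 1 7 S
final 1 6 W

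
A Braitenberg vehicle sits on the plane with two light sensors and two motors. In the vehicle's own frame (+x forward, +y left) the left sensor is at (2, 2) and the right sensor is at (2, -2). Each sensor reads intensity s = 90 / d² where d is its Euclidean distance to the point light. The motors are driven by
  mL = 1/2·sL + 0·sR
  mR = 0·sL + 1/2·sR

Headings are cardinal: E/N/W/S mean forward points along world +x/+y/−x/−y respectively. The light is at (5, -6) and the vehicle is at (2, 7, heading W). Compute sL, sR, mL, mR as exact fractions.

left sensor world pos  = (0, 5); dL² = 146
right sensor world pos = (0, 9); dR² = 250
sL = 90/146 = 45/73
sR = 90/250 = 9/25
mL = 1/2·sL + 0·sR = 45/146
mR = 0·sL + 1/2·sR = 9/50

45/73 9/25 45/146 9/50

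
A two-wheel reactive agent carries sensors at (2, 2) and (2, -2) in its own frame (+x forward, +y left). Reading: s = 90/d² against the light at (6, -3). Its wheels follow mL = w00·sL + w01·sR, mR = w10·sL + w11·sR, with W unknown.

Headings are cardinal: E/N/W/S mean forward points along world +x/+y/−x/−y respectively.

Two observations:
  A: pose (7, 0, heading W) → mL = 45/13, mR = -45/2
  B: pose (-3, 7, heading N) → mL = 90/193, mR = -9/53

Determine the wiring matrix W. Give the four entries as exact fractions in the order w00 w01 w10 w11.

0 1 -1/2 0

obs A: pose=(7,0,W) → sL=45, sR=45/13, mL=45/13, mR=-45/2
obs B: pose=(-3,7,N) → sL=18/53, sR=90/193, mL=90/193, mR=-9/53
sensor matrix S = [[45, 45/13], [18/53, 90/193]]; det S = 2634120/132977
solve [mL_A; mL_B] = S·[w00; w01] and [mR_A; mR_B] = S·[w10; w11]:
  w00 = 0, w01 = 1, w10 = -1/2, w11 = 0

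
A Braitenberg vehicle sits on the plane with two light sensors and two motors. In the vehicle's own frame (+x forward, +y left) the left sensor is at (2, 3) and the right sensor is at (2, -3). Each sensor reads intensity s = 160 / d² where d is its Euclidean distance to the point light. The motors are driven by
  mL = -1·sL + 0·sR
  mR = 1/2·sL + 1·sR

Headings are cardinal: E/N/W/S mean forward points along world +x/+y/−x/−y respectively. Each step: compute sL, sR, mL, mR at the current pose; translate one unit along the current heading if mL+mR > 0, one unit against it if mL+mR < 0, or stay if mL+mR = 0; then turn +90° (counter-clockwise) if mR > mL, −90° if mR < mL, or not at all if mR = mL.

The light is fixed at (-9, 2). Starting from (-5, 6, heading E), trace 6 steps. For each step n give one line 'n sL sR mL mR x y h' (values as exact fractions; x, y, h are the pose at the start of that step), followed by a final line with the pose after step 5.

n=0: pose=(-5,6,E); sL=32/17, sR=160/37; mL=-32/17, mR=3312/629; mL+mR=2128/629 → advance +1; mR−mL=4496/629 → turn +1·90°
n=1: pose=(-4,6,N); sL=4, sR=8/5; mL=-4, mR=18/5; mL+mR=-2/5 → advance -1; mR−mL=38/5 → turn +1·90°
n=2: pose=(-4,5,W); sL=160/9, sR=32/9; mL=-160/9, mR=112/9; mL+mR=-16/3 → advance -1; mR−mL=272/9 → turn +1·90°
n=3: pose=(-3,5,S); sL=80/41, sR=16; mL=-80/41, mR=696/41; mL+mR=616/41 → advance +1; mR−mL=776/41 → turn +1·90°
n=4: pose=(-3,4,E); sL=160/89, sR=32/13; mL=-160/89, mR=3888/1157; mL+mR=1808/1157 → advance +1; mR−mL=5968/1157 → turn +1·90°
n=5: pose=(-2,4,N); sL=5, sR=40/29; mL=-5, mR=225/58; mL+mR=-65/58 → advance -1; mR−mL=515/58 → turn +1·90°

0 32/17 160/37 -32/17 3312/629 -5 6 E
1 4 8/5 -4 18/5 -4 6 N
2 160/9 32/9 -160/9 112/9 -4 5 W
3 80/41 16 -80/41 696/41 -3 5 S
4 160/89 32/13 -160/89 3888/1157 -3 4 E
5 5 40/29 -5 225/58 -2 4 N
final -2 3 W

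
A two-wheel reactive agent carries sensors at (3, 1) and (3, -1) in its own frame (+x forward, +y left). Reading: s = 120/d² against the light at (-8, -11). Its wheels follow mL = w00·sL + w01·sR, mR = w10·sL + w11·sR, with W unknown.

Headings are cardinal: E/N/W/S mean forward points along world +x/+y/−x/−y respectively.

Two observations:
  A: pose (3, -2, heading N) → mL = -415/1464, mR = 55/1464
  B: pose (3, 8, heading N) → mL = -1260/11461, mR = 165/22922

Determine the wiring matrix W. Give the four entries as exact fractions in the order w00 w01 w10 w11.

-1 1/2 1/2 -1/2

obs A: pose=(3,-2,N) → sL=30/61, sR=5/12, mL=-415/1464, mR=55/1464
obs B: pose=(3,8,N) → sL=15/73, sR=30/157, mL=-1260/11461, mR=165/22922
sensor matrix S = [[30/61, 5/12], [15/73, 30/157]]; det S = 23375/2796484
solve [mL_A; mL_B] = S·[w00; w01] and [mR_A; mR_B] = S·[w10; w11]:
  w00 = -1, w01 = 1/2, w10 = 1/2, w11 = -1/2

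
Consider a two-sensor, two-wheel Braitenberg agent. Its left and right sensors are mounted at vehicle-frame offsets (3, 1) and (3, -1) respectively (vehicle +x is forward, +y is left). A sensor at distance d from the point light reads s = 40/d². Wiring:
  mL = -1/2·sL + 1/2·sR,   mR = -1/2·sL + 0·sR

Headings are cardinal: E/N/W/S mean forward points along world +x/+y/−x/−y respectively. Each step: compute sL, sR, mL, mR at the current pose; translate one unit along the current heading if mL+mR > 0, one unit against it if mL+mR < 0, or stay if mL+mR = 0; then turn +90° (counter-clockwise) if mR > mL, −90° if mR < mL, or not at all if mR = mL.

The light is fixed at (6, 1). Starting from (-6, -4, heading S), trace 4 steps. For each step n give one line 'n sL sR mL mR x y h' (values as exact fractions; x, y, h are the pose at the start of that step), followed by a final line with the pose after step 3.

0 8/37 40/233 -192/8621 -4/37 -6 -4 S
1 4/25 20/117 16/2925 -2/25 -6 -3 W
2 8/29 40/101 176/2929 -4/29 -5 -3 N
3 1/2 2/5 -1/20 -1/4 -5 -4 E
final -6 -4 S

n=0: pose=(-6,-4,S); sL=8/37, sR=40/233; mL=-192/8621, mR=-4/37; mL+mR=-1124/8621 → advance -1; mR−mL=-20/233 → turn -1·90°
n=1: pose=(-6,-3,W); sL=4/25, sR=20/117; mL=16/2925, mR=-2/25; mL+mR=-218/2925 → advance -1; mR−mL=-10/117 → turn -1·90°
n=2: pose=(-5,-3,N); sL=8/29, sR=40/101; mL=176/2929, mR=-4/29; mL+mR=-228/2929 → advance -1; mR−mL=-20/101 → turn -1·90°
n=3: pose=(-5,-4,E); sL=1/2, sR=2/5; mL=-1/20, mR=-1/4; mL+mR=-3/10 → advance -1; mR−mL=-1/5 → turn -1·90°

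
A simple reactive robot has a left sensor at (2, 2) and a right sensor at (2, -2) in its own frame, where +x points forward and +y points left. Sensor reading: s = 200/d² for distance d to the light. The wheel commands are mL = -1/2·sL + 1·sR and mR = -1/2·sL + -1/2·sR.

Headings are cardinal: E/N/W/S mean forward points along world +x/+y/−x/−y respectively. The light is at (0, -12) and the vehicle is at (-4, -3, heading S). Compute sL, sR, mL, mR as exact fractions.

left sensor world pos  = (-2, -5); dL² = 53
right sensor world pos = (-6, -5); dR² = 85
sL = 200/53 = 200/53
sR = 200/85 = 40/17
mL = -1/2·sL + 1·sR = 420/901
mR = -1/2·sL + -1/2·sR = -2760/901

200/53 40/17 420/901 -2760/901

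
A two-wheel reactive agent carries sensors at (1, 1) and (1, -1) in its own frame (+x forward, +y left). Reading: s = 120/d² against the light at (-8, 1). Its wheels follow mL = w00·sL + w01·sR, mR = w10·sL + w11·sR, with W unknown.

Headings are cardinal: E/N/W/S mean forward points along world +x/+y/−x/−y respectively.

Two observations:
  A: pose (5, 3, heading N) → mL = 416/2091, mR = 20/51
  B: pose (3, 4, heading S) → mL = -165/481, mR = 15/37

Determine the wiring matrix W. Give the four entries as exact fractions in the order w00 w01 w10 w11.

obs A: pose=(5,3,N) → sL=40/51, sR=24/41, mL=416/2091, mR=20/51
obs B: pose=(3,4,S) → sL=30/37, sR=15/13, mL=-165/481, mR=15/37
sensor matrix S = [[40/51, 24/41], [30/37, 15/13]]; det S = 144280/335257
solve [mL_A; mL_B] = S·[w00; w01] and [mR_A; mR_B] = S·[w10; w11]:
  w00 = 1, w01 = -1, w10 = 1/2, w11 = 0

1 -1 1/2 0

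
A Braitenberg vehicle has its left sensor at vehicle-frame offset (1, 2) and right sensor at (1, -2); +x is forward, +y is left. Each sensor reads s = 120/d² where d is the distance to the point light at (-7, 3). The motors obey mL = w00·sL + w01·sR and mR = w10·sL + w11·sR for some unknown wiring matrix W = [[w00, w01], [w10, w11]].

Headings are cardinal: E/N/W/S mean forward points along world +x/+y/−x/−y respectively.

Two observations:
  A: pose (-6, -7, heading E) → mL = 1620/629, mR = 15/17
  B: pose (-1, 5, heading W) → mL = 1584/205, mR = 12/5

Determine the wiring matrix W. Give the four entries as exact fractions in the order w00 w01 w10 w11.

obs A: pose=(-6,-7,E) → sL=30/17, sR=30/37, mL=1620/629, mR=15/17
obs B: pose=(-1,5,W) → sL=24/5, sR=120/41, mL=1584/205, mR=12/5
sensor matrix S = [[30/17, 30/37], [24/5, 120/41]]; det S = 32832/25789
solve [mL_A; mL_B] = S·[w00; w01] and [mR_A; mR_B] = S·[w10; w11]:
  w00 = 1, w01 = 1, w10 = 1/2, w11 = 0

1 1 1/2 0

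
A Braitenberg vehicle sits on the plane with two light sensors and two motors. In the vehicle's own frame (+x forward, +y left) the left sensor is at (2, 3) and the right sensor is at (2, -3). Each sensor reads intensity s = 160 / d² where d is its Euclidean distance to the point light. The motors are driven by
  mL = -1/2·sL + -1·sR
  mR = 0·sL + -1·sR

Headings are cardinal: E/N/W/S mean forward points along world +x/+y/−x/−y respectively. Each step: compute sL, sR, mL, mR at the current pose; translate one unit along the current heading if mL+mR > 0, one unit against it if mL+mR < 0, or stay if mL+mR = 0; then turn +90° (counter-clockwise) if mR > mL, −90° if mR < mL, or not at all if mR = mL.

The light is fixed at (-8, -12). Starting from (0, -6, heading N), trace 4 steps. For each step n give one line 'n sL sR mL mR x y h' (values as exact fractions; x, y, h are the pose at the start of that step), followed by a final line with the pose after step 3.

n=0: pose=(0,-6,N); sL=160/89, sR=32/37; mL=-5808/3293, mR=-32/37; mL+mR=-8656/3293 → advance -1; mR−mL=80/89 → turn +1·90°
n=1: pose=(0,-7,W); sL=4, sR=8/5; mL=-18/5, mR=-8/5; mL+mR=-26/5 → advance -1; mR−mL=2 → turn +1·90°
n=2: pose=(1,-7,S); sL=160/153, sR=32/9; mL=-208/51, mR=-32/9; mL+mR=-1168/153 → advance -1; mR−mL=80/153 → turn +1·90°
n=3: pose=(1,-6,E); sL=80/101, sR=16/13; mL=-2136/1313, mR=-16/13; mL+mR=-3752/1313 → advance -1; mR−mL=40/101 → turn +1·90°

0 160/89 32/37 -5808/3293 -32/37 0 -6 N
1 4 8/5 -18/5 -8/5 0 -7 W
2 160/153 32/9 -208/51 -32/9 1 -7 S
3 80/101 16/13 -2136/1313 -16/13 1 -6 E
final 0 -6 N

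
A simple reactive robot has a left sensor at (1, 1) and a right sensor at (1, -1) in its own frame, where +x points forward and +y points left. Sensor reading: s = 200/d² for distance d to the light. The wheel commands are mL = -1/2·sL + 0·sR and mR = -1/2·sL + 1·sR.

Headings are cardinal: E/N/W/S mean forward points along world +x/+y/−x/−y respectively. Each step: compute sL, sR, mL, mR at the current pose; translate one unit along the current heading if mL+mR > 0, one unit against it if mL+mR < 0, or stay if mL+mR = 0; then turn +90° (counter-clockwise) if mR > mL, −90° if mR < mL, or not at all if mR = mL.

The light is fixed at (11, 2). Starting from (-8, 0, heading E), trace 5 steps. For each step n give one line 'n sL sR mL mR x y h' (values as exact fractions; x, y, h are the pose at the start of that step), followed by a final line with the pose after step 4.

0 8/13 200/333 -4/13 1268/4329 -8 0 E
1 100/221 100/181 -50/221 13050/40001 -9 0 N
2 40/89 200/441 -20/89 8980/39249 -9 1 W
3 50/101 25/61 -25/101 1000/6161 -10 1 S
4 200/401 200/401 -100/401 100/401 -10 2 E
final -10 2 N

n=0: pose=(-8,0,E); sL=8/13, sR=200/333; mL=-4/13, mR=1268/4329; mL+mR=-64/4329 → advance -1; mR−mL=200/333 → turn +1·90°
n=1: pose=(-9,0,N); sL=100/221, sR=100/181; mL=-50/221, mR=13050/40001; mL+mR=4000/40001 → advance +1; mR−mL=100/181 → turn +1·90°
n=2: pose=(-9,1,W); sL=40/89, sR=200/441; mL=-20/89, mR=8980/39249; mL+mR=160/39249 → advance +1; mR−mL=200/441 → turn +1·90°
n=3: pose=(-10,1,S); sL=50/101, sR=25/61; mL=-25/101, mR=1000/6161; mL+mR=-525/6161 → advance -1; mR−mL=25/61 → turn +1·90°
n=4: pose=(-10,2,E); sL=200/401, sR=200/401; mL=-100/401, mR=100/401; mL+mR=0 → advance +0; mR−mL=200/401 → turn +1·90°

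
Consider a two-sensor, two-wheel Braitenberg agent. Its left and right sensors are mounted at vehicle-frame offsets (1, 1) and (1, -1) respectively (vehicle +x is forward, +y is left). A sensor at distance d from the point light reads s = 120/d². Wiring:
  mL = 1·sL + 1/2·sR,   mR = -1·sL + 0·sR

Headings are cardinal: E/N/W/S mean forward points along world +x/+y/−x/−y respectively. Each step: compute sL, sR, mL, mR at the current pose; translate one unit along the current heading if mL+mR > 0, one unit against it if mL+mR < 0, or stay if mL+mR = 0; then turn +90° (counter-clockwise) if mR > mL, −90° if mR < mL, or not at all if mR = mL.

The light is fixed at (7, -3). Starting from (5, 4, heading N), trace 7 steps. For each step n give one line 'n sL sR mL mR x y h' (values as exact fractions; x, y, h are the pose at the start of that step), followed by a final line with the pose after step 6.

n=0: pose=(5,4,N); sL=120/73, sR=24/13; mL=2436/949, mR=-120/73; mL+mR=12/13 → advance +1; mR−mL=-3996/949 → turn -1·90°
n=1: pose=(5,5,E); sL=60/41, sR=12/5; mL=546/205, mR=-60/41; mL+mR=6/5 → advance +1; mR−mL=-846/205 → turn -1·90°
n=2: pose=(6,5,S); sL=120/49, sR=120/53; mL=9300/2597, mR=-120/49; mL+mR=60/53 → advance +1; mR−mL=-15660/2597 → turn -1·90°
n=3: pose=(6,4,W); sL=3, sR=30/17; mL=66/17, mR=-3; mL+mR=15/17 → advance +1; mR−mL=-117/17 → turn -1·90°
n=4: pose=(5,4,N); sL=120/73, sR=24/13; mL=2436/949, mR=-120/73; mL+mR=12/13 → advance +1; mR−mL=-3996/949 → turn -1·90°
n=5: pose=(5,5,E); sL=60/41, sR=12/5; mL=546/205, mR=-60/41; mL+mR=6/5 → advance +1; mR−mL=-846/205 → turn -1·90°
n=6: pose=(6,5,S); sL=120/49, sR=120/53; mL=9300/2597, mR=-120/49; mL+mR=60/53 → advance +1; mR−mL=-15660/2597 → turn -1·90°

0 120/73 24/13 2436/949 -120/73 5 4 N
1 60/41 12/5 546/205 -60/41 5 5 E
2 120/49 120/53 9300/2597 -120/49 6 5 S
3 3 30/17 66/17 -3 6 4 W
4 120/73 24/13 2436/949 -120/73 5 4 N
5 60/41 12/5 546/205 -60/41 5 5 E
6 120/49 120/53 9300/2597 -120/49 6 5 S
final 6 4 W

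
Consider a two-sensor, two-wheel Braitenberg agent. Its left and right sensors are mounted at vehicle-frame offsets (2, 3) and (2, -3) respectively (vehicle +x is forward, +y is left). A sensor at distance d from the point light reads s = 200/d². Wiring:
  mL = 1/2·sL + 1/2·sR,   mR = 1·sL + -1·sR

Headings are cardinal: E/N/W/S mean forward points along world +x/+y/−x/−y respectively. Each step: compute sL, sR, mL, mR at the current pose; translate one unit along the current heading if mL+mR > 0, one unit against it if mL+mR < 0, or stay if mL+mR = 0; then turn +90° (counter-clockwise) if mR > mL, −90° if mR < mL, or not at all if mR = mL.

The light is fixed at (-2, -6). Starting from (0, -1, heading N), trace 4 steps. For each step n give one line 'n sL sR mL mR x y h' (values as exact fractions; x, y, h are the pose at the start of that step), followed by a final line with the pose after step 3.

0 4 100/37 124/37 48/37 0 -1 N
1 200/97 8 488/97 -576/97 0 0 E
2 25/4 10 65/8 -15/4 -1 0 S
3 40 40/13 280/13 480/13 -1 -1 W
final -2 -1 S

n=0: pose=(0,-1,N); sL=4, sR=100/37; mL=124/37, mR=48/37; mL+mR=172/37 → advance +1; mR−mL=-76/37 → turn -1·90°
n=1: pose=(0,0,E); sL=200/97, sR=8; mL=488/97, mR=-576/97; mL+mR=-88/97 → advance -1; mR−mL=-1064/97 → turn -1·90°
n=2: pose=(-1,0,S); sL=25/4, sR=10; mL=65/8, mR=-15/4; mL+mR=35/8 → advance +1; mR−mL=-95/8 → turn -1·90°
n=3: pose=(-1,-1,W); sL=40, sR=40/13; mL=280/13, mR=480/13; mL+mR=760/13 → advance +1; mR−mL=200/13 → turn +1·90°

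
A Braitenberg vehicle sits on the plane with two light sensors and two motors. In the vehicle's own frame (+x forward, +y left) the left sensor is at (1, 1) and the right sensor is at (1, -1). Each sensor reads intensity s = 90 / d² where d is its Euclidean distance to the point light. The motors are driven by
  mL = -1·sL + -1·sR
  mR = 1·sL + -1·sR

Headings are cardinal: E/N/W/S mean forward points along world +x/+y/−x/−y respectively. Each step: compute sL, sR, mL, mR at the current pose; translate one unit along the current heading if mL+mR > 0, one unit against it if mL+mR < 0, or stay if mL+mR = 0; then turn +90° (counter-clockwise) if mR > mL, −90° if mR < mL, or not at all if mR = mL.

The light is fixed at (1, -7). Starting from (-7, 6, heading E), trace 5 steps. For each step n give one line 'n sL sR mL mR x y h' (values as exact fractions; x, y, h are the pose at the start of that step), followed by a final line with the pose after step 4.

n=0: pose=(-7,6,E); sL=18/49, sR=90/193; mL=-7884/9457, mR=-936/9457; mL+mR=-180/193 → advance -1; mR−mL=36/49 → turn +1·90°
n=1: pose=(-8,6,N); sL=45/148, sR=9/26; mL=-1251/1924, mR=-81/1924; mL+mR=-9/13 → advance -1; mR−mL=45/74 → turn +1·90°
n=2: pose=(-8,5,W); sL=90/221, sR=90/269; mL=-44100/59449, mR=4320/59449; mL+mR=-180/269 → advance -1; mR−mL=180/221 → turn +1·90°
n=3: pose=(-7,5,S); sL=9/17, sR=45/101; mL=-1674/1717, mR=144/1717; mL+mR=-90/101 → advance -1; mR−mL=18/17 → turn +1·90°
n=4: pose=(-7,6,E); sL=18/49, sR=90/193; mL=-7884/9457, mR=-936/9457; mL+mR=-180/193 → advance -1; mR−mL=36/49 → turn +1·90°

0 18/49 90/193 -7884/9457 -936/9457 -7 6 E
1 45/148 9/26 -1251/1924 -81/1924 -8 6 N
2 90/221 90/269 -44100/59449 4320/59449 -8 5 W
3 9/17 45/101 -1674/1717 144/1717 -7 5 S
4 18/49 90/193 -7884/9457 -936/9457 -7 6 E
final -8 6 N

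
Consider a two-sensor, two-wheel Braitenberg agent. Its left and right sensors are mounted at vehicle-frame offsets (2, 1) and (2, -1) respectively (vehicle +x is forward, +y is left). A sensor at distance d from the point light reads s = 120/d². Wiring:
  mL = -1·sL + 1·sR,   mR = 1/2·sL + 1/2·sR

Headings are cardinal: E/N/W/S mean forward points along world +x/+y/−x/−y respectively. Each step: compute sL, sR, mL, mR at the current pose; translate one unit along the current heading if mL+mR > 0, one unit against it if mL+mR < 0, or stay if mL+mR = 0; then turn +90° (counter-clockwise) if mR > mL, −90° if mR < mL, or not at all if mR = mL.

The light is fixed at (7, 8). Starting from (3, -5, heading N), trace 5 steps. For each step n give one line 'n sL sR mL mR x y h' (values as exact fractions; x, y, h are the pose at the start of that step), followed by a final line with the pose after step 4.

0 60/73 12/13 96/949 828/949 3 -5 N
1 24/41 120/157 1152/6437 4344/6437 3 -4 W
2 30/53 15/29 -75/1537 1665/3074 2 -4 S
3 40/51 24/41 -416/2091 1432/2091 2 -5 E
4 60/73 12/13 96/949 828/949 3 -5 N
final 3 -4 W

n=0: pose=(3,-5,N); sL=60/73, sR=12/13; mL=96/949, mR=828/949; mL+mR=924/949 → advance +1; mR−mL=732/949 → turn +1·90°
n=1: pose=(3,-4,W); sL=24/41, sR=120/157; mL=1152/6437, mR=4344/6437; mL+mR=5496/6437 → advance +1; mR−mL=3192/6437 → turn +1·90°
n=2: pose=(2,-4,S); sL=30/53, sR=15/29; mL=-75/1537, mR=1665/3074; mL+mR=1515/3074 → advance +1; mR−mL=1815/3074 → turn +1·90°
n=3: pose=(2,-5,E); sL=40/51, sR=24/41; mL=-416/2091, mR=1432/2091; mL+mR=1016/2091 → advance +1; mR−mL=616/697 → turn +1·90°
n=4: pose=(3,-5,N); sL=60/73, sR=12/13; mL=96/949, mR=828/949; mL+mR=924/949 → advance +1; mR−mL=732/949 → turn +1·90°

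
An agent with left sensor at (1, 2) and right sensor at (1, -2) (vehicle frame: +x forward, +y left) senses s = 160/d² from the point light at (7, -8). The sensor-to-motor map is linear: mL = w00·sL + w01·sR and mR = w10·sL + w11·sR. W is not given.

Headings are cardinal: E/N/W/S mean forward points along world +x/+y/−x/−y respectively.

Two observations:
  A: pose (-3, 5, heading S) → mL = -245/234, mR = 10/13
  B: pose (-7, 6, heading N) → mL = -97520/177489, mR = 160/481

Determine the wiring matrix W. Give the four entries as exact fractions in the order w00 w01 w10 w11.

-1 -1/2 1 0

obs A: pose=(-3,5,S) → sL=10/13, sR=5/9, mL=-245/234, mR=10/13
obs B: pose=(-7,6,N) → sL=160/481, sR=160/369, mL=-97520/177489, mR=160/481
sensor matrix S = [[10/13, 5/9], [160/481, 160/369]]; det S = 8800/59163
solve [mL_A; mL_B] = S·[w00; w01] and [mR_A; mR_B] = S·[w10; w11]:
  w00 = -1, w01 = -1/2, w10 = 1, w11 = 0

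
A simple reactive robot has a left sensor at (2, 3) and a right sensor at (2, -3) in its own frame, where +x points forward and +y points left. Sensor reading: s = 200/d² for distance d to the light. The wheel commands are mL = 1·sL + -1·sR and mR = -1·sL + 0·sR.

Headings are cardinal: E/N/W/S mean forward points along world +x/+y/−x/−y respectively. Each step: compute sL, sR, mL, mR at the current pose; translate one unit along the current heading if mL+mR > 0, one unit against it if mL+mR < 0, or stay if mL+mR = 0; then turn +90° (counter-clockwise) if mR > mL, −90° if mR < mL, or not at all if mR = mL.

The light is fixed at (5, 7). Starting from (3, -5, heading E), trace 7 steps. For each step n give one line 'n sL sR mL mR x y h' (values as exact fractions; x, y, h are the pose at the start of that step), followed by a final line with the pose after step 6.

0 200/81 8/9 128/81 -200/81 3 -5 E
1 50/49 25/29 225/1421 -50/49 2 -5 S
2 200/221 200/89 -26400/19669 -200/221 2 -4 W
3 20/17 100/97 240/1649 -20/17 3 -4 S
4 40/37 40/13 -960/481 -40/37 3 -3 W
5 50/37 5/4 15/148 -50/37 4 -3 S
6 200/153 40/9 -160/51 -200/153 4 -2 W
final 5 -2 S

n=0: pose=(3,-5,E); sL=200/81, sR=8/9; mL=128/81, mR=-200/81; mL+mR=-8/9 → advance -1; mR−mL=-328/81 → turn -1·90°
n=1: pose=(2,-5,S); sL=50/49, sR=25/29; mL=225/1421, mR=-50/49; mL+mR=-25/29 → advance -1; mR−mL=-1675/1421 → turn -1·90°
n=2: pose=(2,-4,W); sL=200/221, sR=200/89; mL=-26400/19669, mR=-200/221; mL+mR=-200/89 → advance -1; mR−mL=8600/19669 → turn +1·90°
n=3: pose=(3,-4,S); sL=20/17, sR=100/97; mL=240/1649, mR=-20/17; mL+mR=-100/97 → advance -1; mR−mL=-2180/1649 → turn -1·90°
n=4: pose=(3,-3,W); sL=40/37, sR=40/13; mL=-960/481, mR=-40/37; mL+mR=-40/13 → advance -1; mR−mL=440/481 → turn +1·90°
n=5: pose=(4,-3,S); sL=50/37, sR=5/4; mL=15/148, mR=-50/37; mL+mR=-5/4 → advance -1; mR−mL=-215/148 → turn -1·90°
n=6: pose=(4,-2,W); sL=200/153, sR=40/9; mL=-160/51, mR=-200/153; mL+mR=-40/9 → advance -1; mR−mL=280/153 → turn +1·90°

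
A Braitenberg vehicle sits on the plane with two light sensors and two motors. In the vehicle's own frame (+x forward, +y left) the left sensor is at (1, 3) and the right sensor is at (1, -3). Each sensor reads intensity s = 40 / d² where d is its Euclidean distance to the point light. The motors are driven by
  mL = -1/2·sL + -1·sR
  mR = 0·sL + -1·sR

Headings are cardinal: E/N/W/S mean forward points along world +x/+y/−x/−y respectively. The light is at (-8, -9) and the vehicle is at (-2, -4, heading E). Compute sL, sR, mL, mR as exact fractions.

left sensor world pos  = (-1, -1); dL² = 113
right sensor world pos = (-1, -7); dR² = 53
sL = 40/113 = 40/113
sR = 40/53 = 40/53
mL = -1/2·sL + -1·sR = -5580/5989
mR = 0·sL + -1·sR = -40/53

40/113 40/53 -5580/5989 -40/53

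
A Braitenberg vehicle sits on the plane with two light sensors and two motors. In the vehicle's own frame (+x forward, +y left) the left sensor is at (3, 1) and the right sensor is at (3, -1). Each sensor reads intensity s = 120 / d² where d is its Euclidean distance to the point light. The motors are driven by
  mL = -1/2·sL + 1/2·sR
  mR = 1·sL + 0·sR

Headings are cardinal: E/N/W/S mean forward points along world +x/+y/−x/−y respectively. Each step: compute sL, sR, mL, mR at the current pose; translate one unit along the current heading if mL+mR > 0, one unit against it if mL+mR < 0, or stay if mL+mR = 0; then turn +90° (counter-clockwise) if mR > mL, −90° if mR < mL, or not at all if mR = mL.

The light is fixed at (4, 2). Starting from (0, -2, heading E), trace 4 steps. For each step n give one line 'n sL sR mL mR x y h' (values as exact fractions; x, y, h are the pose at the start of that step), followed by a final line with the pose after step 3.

n=0: pose=(0,-2,E); sL=12, sR=60/13; mL=-48/13, mR=12; mL+mR=108/13 → advance +1; mR−mL=204/13 → turn +1·90°
n=1: pose=(1,-2,N); sL=120/17, sR=24; mL=144/17, mR=120/17; mL+mR=264/17 → advance +1; mR−mL=-24/17 → turn -1·90°
n=2: pose=(1,-1,E); sL=30, sR=15/2; mL=-45/4, mR=30; mL+mR=75/4 → advance +1; mR−mL=165/4 → turn +1·90°
n=3: pose=(2,-1,N); sL=40/3, sR=120; mL=160/3, mR=40/3; mL+mR=200/3 → advance +1; mR−mL=-40 → turn -1·90°

0 12 60/13 -48/13 12 0 -2 E
1 120/17 24 144/17 120/17 1 -2 N
2 30 15/2 -45/4 30 1 -1 E
3 40/3 120 160/3 40/3 2 -1 N
final 2 0 E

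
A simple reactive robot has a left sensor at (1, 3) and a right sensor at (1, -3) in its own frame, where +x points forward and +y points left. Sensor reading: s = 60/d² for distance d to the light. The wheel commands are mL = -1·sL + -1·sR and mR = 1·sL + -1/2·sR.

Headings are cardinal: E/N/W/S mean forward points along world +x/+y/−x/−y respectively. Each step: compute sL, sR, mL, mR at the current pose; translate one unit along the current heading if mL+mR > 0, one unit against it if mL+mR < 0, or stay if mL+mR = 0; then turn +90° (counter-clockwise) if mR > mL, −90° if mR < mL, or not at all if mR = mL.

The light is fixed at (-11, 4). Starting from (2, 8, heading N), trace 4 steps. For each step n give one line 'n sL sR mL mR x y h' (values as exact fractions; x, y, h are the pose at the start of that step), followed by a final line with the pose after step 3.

0 12/25 60/281 -4872/7025 2622/7025 2 8 N
1 5/12 1/3 -3/4 1/4 2 7 W
2 60/293 12/25 -5016/7325 -258/7325 3 7 S
3 30/137 30/113 -7500/15481 1335/15481 3 8 E
final 2 8 N

n=0: pose=(2,8,N); sL=12/25, sR=60/281; mL=-4872/7025, mR=2622/7025; mL+mR=-90/281 → advance -1; mR−mL=7494/7025 → turn +1·90°
n=1: pose=(2,7,W); sL=5/12, sR=1/3; mL=-3/4, mR=1/4; mL+mR=-1/2 → advance -1; mR−mL=1 → turn +1·90°
n=2: pose=(3,7,S); sL=60/293, sR=12/25; mL=-5016/7325, mR=-258/7325; mL+mR=-18/25 → advance -1; mR−mL=4758/7325 → turn +1·90°
n=3: pose=(3,8,E); sL=30/137, sR=30/113; mL=-7500/15481, mR=1335/15481; mL+mR=-45/113 → advance -1; mR−mL=8835/15481 → turn +1·90°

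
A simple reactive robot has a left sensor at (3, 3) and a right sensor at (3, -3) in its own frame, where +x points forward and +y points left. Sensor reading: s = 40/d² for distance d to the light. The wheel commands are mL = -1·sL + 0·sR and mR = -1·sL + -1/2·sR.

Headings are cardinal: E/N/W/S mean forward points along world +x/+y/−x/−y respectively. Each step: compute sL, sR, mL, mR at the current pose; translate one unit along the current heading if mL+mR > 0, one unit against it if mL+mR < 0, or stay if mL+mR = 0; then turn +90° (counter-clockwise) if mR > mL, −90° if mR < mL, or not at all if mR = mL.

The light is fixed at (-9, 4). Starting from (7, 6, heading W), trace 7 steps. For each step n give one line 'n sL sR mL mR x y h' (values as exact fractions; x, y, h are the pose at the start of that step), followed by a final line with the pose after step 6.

0 4/17 20/97 -4/17 -558/1649 7 6 W
1 40/221 8/85 -40/221 -252/1105 8 6 N
2 5/52 10/101 -5/52 -765/5252 8 5 E
3 8/73 40/173 -8/73 -2844/12629 7 5 S
4 4/17 20/97 -4/17 -558/1649 7 6 W
5 40/221 8/85 -40/221 -252/1105 8 6 N
6 5/52 10/101 -5/52 -765/5252 8 5 E
final 7 5 S

n=0: pose=(7,6,W); sL=4/17, sR=20/97; mL=-4/17, mR=-558/1649; mL+mR=-946/1649 → advance -1; mR−mL=-10/97 → turn -1·90°
n=1: pose=(8,6,N); sL=40/221, sR=8/85; mL=-40/221, mR=-252/1105; mL+mR=-452/1105 → advance -1; mR−mL=-4/85 → turn -1·90°
n=2: pose=(8,5,E); sL=5/52, sR=10/101; mL=-5/52, mR=-765/5252; mL+mR=-635/2626 → advance -1; mR−mL=-5/101 → turn -1·90°
n=3: pose=(7,5,S); sL=8/73, sR=40/173; mL=-8/73, mR=-2844/12629; mL+mR=-4228/12629 → advance -1; mR−mL=-20/173 → turn -1·90°
n=4: pose=(7,6,W); sL=4/17, sR=20/97; mL=-4/17, mR=-558/1649; mL+mR=-946/1649 → advance -1; mR−mL=-10/97 → turn -1·90°
n=5: pose=(8,6,N); sL=40/221, sR=8/85; mL=-40/221, mR=-252/1105; mL+mR=-452/1105 → advance -1; mR−mL=-4/85 → turn -1·90°
n=6: pose=(8,5,E); sL=5/52, sR=10/101; mL=-5/52, mR=-765/5252; mL+mR=-635/2626 → advance -1; mR−mL=-5/101 → turn -1·90°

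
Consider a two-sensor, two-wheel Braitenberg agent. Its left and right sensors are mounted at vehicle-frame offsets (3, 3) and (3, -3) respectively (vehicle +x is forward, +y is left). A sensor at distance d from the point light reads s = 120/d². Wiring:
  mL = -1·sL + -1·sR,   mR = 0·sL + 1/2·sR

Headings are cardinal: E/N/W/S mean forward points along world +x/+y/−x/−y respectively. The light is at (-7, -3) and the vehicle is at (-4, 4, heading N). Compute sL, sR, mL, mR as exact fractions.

left sensor world pos  = (-7, 7); dL² = 100
right sensor world pos = (-1, 7); dR² = 136
sL = 120/100 = 6/5
sR = 120/136 = 15/17
mL = -1·sL + -1·sR = -177/85
mR = 0·sL + 1/2·sR = 15/34

6/5 15/17 -177/85 15/34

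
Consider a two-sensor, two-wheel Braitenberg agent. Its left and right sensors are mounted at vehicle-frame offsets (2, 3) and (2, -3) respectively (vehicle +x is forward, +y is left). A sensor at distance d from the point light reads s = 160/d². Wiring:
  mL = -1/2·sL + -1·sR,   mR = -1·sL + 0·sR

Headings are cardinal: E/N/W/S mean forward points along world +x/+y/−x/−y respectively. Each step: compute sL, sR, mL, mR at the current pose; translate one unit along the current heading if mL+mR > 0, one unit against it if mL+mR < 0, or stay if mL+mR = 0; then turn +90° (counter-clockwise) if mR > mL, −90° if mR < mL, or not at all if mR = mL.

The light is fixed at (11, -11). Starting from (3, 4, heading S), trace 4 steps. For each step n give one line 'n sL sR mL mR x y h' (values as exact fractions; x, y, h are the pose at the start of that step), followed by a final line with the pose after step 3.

0 80/97 16/29 -2712/2813 -80/97 3 4 S
1 160/397 32/41 -15984/16277 -160/397 3 5 E
2 40/117 4/9 -8/13 -40/117 2 5 N
3 32/53 32/89 -3120/4717 -32/53 2 4 W
final 3 4 S

n=0: pose=(3,4,S); sL=80/97, sR=16/29; mL=-2712/2813, mR=-80/97; mL+mR=-5032/2813 → advance -1; mR−mL=392/2813 → turn +1·90°
n=1: pose=(3,5,E); sL=160/397, sR=32/41; mL=-15984/16277, mR=-160/397; mL+mR=-22544/16277 → advance -1; mR−mL=9424/16277 → turn +1·90°
n=2: pose=(2,5,N); sL=40/117, sR=4/9; mL=-8/13, mR=-40/117; mL+mR=-112/117 → advance -1; mR−mL=32/117 → turn +1·90°
n=3: pose=(2,4,W); sL=32/53, sR=32/89; mL=-3120/4717, mR=-32/53; mL+mR=-5968/4717 → advance -1; mR−mL=272/4717 → turn +1·90°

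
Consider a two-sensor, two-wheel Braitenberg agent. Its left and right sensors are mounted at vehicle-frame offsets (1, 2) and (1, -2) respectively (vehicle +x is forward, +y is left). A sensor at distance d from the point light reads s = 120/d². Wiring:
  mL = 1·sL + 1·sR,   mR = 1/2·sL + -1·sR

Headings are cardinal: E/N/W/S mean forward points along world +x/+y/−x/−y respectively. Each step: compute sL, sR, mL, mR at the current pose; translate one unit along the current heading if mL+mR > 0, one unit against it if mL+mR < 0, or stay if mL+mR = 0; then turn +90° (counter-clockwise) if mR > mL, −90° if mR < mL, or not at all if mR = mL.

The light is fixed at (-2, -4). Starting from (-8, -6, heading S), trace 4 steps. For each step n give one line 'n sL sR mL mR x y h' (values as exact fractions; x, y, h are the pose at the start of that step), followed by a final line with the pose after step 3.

0 24/5 120/73 2352/365 276/365 -8 -6 S
1 60/37 12/5 744/185 -294/185 -8 -7 W
2 24/17 120/29 2736/493 -1692/493 -9 -7 N
3 10/3 30/13 220/39 -25/39 -9 -6 E
final -8 -6 S

n=0: pose=(-8,-6,S); sL=24/5, sR=120/73; mL=2352/365, mR=276/365; mL+mR=36/5 → advance +1; mR−mL=-2076/365 → turn -1·90°
n=1: pose=(-8,-7,W); sL=60/37, sR=12/5; mL=744/185, mR=-294/185; mL+mR=90/37 → advance +1; mR−mL=-1038/185 → turn -1·90°
n=2: pose=(-9,-7,N); sL=24/17, sR=120/29; mL=2736/493, mR=-1692/493; mL+mR=36/17 → advance +1; mR−mL=-4428/493 → turn -1·90°
n=3: pose=(-9,-6,E); sL=10/3, sR=30/13; mL=220/39, mR=-25/39; mL+mR=5 → advance +1; mR−mL=-245/39 → turn -1·90°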